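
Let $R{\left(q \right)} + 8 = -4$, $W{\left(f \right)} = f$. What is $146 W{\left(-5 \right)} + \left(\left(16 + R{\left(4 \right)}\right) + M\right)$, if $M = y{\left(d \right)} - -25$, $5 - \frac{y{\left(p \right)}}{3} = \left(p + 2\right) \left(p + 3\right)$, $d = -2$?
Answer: $-686$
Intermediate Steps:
$R{\left(q \right)} = -12$ ($R{\left(q \right)} = -8 - 4 = -12$)
$y{\left(p \right)} = 15 - 3 \left(2 + p\right) \left(3 + p\right)$ ($y{\left(p \right)} = 15 - 3 \left(p + 2\right) \left(p + 3\right) = 15 - 3 \left(2 + p\right) \left(3 + p\right)$)
$M = 40$ ($M = \left(-3 - -30 - 3 \left(-2\right)^{2}\right) - -25 = \left(-3 + 30 - 12\right) + 25 = 15 + 25 = 40$)
$146 W{\left(-5 \right)} + \left(\left(16 + R{\left(4 \right)}\right) + M\right) = 146 \left(-5\right) + \left(\left(16 - 12\right) + 40\right) = -730 + \left(4 + 40\right) = -730 + 44 = -686$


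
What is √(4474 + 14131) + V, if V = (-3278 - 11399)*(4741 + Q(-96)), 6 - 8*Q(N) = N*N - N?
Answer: -210042547/4 + 61*√5 ≈ -5.2511e+7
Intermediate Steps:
Q(N) = ¾ - N²/8 + N/8 (Q(N) = ¾ - (N*N - N)/8 = ¾ - (N² - N)/8 = ¾ + (-N²/8 + N/8) = ¾ - N²/8 + N/8)
V = -210042547/4 (V = (-3278 - 11399)*(4741 + (¾ - ⅛*(-96)² + (⅛)*(-96))) = -14677*(4741 + (¾ - ⅛*9216 - 12)) = -14677*(4741 + (¾ - 1152 - 12)) = -14677*(4741 - 4653/4) = -14677*14311/4 = -210042547/4 ≈ -5.2511e+7)
√(4474 + 14131) + V = √(4474 + 14131) - 210042547/4 = √18605 - 210042547/4 = 61*√5 - 210042547/4 = -210042547/4 + 61*√5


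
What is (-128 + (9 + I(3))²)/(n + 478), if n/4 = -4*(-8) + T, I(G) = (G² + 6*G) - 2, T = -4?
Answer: 514/295 ≈ 1.7424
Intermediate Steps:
I(G) = -2 + G² + 6*G
n = 112 (n = 4*(-4*(-8) - 4) = 4*(32 - 4) = 4*28 = 112)
(-128 + (9 + I(3))²)/(n + 478) = (-128 + (9 + (-2 + 3² + 6*3))²)/(112 + 478) = (-128 + (9 + (-2 + 9 + 18))²)/590 = (-128 + (9 + 25)²)*(1/590) = (-128 + 34²)*(1/590) = (-128 + 1156)*(1/590) = 1028*(1/590) = 514/295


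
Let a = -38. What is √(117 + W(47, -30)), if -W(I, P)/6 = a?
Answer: √345 ≈ 18.574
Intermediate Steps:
W(I, P) = 228 (W(I, P) = -6*(-38) = 228)
√(117 + W(47, -30)) = √(117 + 228) = √345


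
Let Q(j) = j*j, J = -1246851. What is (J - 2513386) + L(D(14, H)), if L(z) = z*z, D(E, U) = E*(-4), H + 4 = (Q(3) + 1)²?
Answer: -3757101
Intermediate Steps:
Q(j) = j²
H = 96 (H = -4 + (3² + 1)² = -4 + (9 + 1)² = -4 + 10² = -4 + 100 = 96)
D(E, U) = -4*E
L(z) = z²
(J - 2513386) + L(D(14, H)) = (-1246851 - 2513386) + (-4*14)² = -3760237 + (-56)² = -3760237 + 3136 = -3757101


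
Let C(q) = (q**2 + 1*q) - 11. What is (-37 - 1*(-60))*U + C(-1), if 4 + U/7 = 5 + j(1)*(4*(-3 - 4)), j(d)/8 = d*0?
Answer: 150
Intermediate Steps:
j(d) = 0 (j(d) = 8*(d*0) = 8*0 = 0)
C(q) = -11 + q + q**2 (C(q) = (q**2 + q) - 11 = (q + q**2) - 11 = -11 + q + q**2)
U = 7 (U = -28 + 7*(5 + 0*(4*(-3 - 4))) = -28 + 7*(5 + 0*(4*(-7))) = -28 + 7*(5 + 0*(-28)) = -28 + 7*(5 + 0) = -28 + 7*5 = -28 + 35 = 7)
(-37 - 1*(-60))*U + C(-1) = (-37 - 1*(-60))*7 + (-11 - 1 + (-1)**2) = (-37 + 60)*7 + (-11 - 1 + 1) = 23*7 - 11 = 161 - 11 = 150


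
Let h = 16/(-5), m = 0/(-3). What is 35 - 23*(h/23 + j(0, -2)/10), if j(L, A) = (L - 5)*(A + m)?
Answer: 76/5 ≈ 15.200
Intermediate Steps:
m = 0 (m = 0*(-⅓) = 0)
h = -16/5 (h = 16*(-⅕) = -16/5 ≈ -3.2000)
j(L, A) = A*(-5 + L) (j(L, A) = (L - 5)*(A + 0) = (-5 + L)*A = A*(-5 + L))
35 - 23*(h/23 + j(0, -2)/10) = 35 - 23*(-16/5/23 - 2*(-5 + 0)/10) = 35 - 23*(-16/5*1/23 - 2*(-5)*(⅒)) = 35 - 23*(-16/115 + 10*(⅒)) = 35 - 23*(-16/115 + 1) = 35 - 23*99/115 = 35 - 99/5 = 76/5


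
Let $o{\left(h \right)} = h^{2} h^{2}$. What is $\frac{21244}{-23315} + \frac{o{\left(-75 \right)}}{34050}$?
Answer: $\frac{9826370849}{10585010} \approx 928.33$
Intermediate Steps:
$o{\left(h \right)} = h^{4}$
$\frac{21244}{-23315} + \frac{o{\left(-75 \right)}}{34050} = \frac{21244}{-23315} + \frac{\left(-75\right)^{4}}{34050} = 21244 \left(- \frac{1}{23315}\right) + 31640625 \cdot \frac{1}{34050} = - \frac{21244}{23315} + \frac{421875}{454} = \frac{9826370849}{10585010}$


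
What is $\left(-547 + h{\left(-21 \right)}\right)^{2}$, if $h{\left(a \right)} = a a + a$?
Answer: $16129$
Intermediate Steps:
$h{\left(a \right)} = a + a^{2}$ ($h{\left(a \right)} = a^{2} + a = a + a^{2}$)
$\left(-547 + h{\left(-21 \right)}\right)^{2} = \left(-547 - 21 \left(1 - 21\right)\right)^{2} = \left(-547 - -420\right)^{2} = \left(-547 + 420\right)^{2} = \left(-127\right)^{2} = 16129$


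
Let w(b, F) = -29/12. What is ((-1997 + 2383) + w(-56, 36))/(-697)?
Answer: -4603/8364 ≈ -0.55033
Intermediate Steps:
w(b, F) = -29/12 (w(b, F) = -29*1/12 = -29/12)
((-1997 + 2383) + w(-56, 36))/(-697) = ((-1997 + 2383) - 29/12)/(-697) = (386 - 29/12)*(-1/697) = (4603/12)*(-1/697) = -4603/8364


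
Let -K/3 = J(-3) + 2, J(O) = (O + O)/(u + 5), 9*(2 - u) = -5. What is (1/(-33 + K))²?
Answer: 1156/1550025 ≈ 0.00074579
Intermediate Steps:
u = 23/9 (u = 2 - ⅑*(-5) = 2 + 5/9 = 23/9 ≈ 2.5556)
J(O) = 9*O/34 (J(O) = (O + O)/(23/9 + 5) = (2*O)/(68/9) = (2*O)*(9/68) = 9*O/34)
K = -123/34 (K = -3*((9/34)*(-3) + 2) = -3*(-27/34 + 2) = -3*41/34 = -123/34 ≈ -3.6176)
(1/(-33 + K))² = (1/(-33 - 123/34))² = (1/(-1245/34))² = (-34/1245)² = 1156/1550025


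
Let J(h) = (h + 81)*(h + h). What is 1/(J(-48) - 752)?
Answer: -1/3920 ≈ -0.00025510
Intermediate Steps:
J(h) = 2*h*(81 + h) (J(h) = (81 + h)*(2*h) = 2*h*(81 + h))
1/(J(-48) - 752) = 1/(2*(-48)*(81 - 48) - 752) = 1/(2*(-48)*33 - 752) = 1/(-3168 - 752) = 1/(-3920) = -1/3920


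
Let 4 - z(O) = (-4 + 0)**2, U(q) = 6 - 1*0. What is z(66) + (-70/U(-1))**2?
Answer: 1117/9 ≈ 124.11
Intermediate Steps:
U(q) = 6 (U(q) = 6 + 0 = 6)
z(O) = -12 (z(O) = 4 - (-4 + 0)**2 = 4 - 1*(-4)**2 = 4 - 1*16 = 4 - 16 = -12)
z(66) + (-70/U(-1))**2 = -12 + (-70/6)**2 = -12 + (-70*1/6)**2 = -12 + (-35/3)**2 = -12 + 1225/9 = 1117/9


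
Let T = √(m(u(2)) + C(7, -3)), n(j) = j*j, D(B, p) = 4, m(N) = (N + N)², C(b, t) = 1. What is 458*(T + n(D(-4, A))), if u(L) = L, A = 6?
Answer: 7328 + 458*√17 ≈ 9216.4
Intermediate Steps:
m(N) = 4*N² (m(N) = (2*N)² = 4*N²)
n(j) = j²
T = √17 (T = √(4*2² + 1) = √(4*4 + 1) = √(16 + 1) = √17 ≈ 4.1231)
458*(T + n(D(-4, A))) = 458*(√17 + 4²) = 458*(√17 + 16) = 458*(16 + √17) = 7328 + 458*√17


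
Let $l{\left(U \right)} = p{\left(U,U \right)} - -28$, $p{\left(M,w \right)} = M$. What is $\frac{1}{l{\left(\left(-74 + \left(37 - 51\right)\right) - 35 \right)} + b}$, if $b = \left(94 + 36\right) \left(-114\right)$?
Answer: $- \frac{1}{14915} \approx -6.7047 \cdot 10^{-5}$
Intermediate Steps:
$l{\left(U \right)} = 28 + U$ ($l{\left(U \right)} = U - -28 = U + 28 = 28 + U$)
$b = -14820$ ($b = 130 \left(-114\right) = -14820$)
$\frac{1}{l{\left(\left(-74 + \left(37 - 51\right)\right) - 35 \right)} + b} = \frac{1}{\left(28 + \left(\left(-74 + \left(37 - 51\right)\right) - 35\right)\right) - 14820} = \frac{1}{\left(28 - 123\right) - 14820} = \frac{1}{-95 - 14820} = \frac{1}{-14915} = - \frac{1}{14915}$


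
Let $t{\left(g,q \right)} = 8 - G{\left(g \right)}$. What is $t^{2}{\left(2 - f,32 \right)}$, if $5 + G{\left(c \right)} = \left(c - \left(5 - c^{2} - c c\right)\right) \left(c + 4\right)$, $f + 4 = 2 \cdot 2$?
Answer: $289$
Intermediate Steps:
$f = 0$ ($f = -4 + 2 \cdot 2 = -4 + 4 = 0$)
$G{\left(c \right)} = -5 + \left(4 + c\right) \left(-5 + c + 2 c^{2}\right)$ ($G{\left(c \right)} = -5 + \left(c - \left(5 - c^{2} - c c\right)\right) \left(c + 4\right) = -5 + \left(c + \left(\left(c^{2} + c^{2}\right) - 5\right)\right) \left(4 + c\right) = -5 + \left(c + \left(2 c^{2} - 5\right)\right) \left(4 + c\right) = -5 + \left(c + \left(-5 + 2 c^{2}\right)\right) \left(4 + c\right) = -5 + \left(-5 + c + 2 c^{2}\right) \left(4 + c\right) = -5 + \left(4 + c\right) \left(-5 + c + 2 c^{2}\right)$)
$t{\left(g,q \right)} = 33 + g - 9 g^{2} - 2 g^{3}$ ($t{\left(g,q \right)} = 8 - \left(-25 - g + 2 g^{3} + 9 g^{2}\right) = 33 + g - 9 g^{2} - 2 g^{3}$)
$t^{2}{\left(2 - f,32 \right)} = \left(33 + \left(2 - 0\right) - 9 \left(2 - 0\right)^{2} - 2 \left(2 - 0\right)^{3}\right)^{2} = \left(33 + \left(2 + 0\right) - 9 \left(2 + 0\right)^{2} - 2 \left(2 + 0\right)^{3}\right)^{2} = \left(33 + 2 - 9 \cdot 2^{2} - 2 \cdot 2^{3}\right)^{2} = \left(33 + 2 - 36 - 16\right)^{2} = \left(-17\right)^{2} = 289$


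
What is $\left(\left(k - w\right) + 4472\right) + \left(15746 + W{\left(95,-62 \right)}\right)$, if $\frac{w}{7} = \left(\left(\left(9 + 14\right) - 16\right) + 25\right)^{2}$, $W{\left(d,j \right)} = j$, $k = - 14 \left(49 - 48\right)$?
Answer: $12974$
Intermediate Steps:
$k = -14$ ($k = \left(-14\right) 1 = -14$)
$w = 7168$ ($w = 7 \left(\left(\left(9 + 14\right) - 16\right) + 25\right)^{2} = 7 \left(\left(23 - 16\right) + 25\right)^{2} = 7 \left(7 + 25\right)^{2} = 7 \cdot 32^{2} = 7 \cdot 1024 = 7168$)
$\left(\left(k - w\right) + 4472\right) + \left(15746 + W{\left(95,-62 \right)}\right) = \left(\left(-14 - 7168\right) + 4472\right) + \left(15746 - 62\right) = \left(\left(-14 - 7168\right) + 4472\right) + 15684 = \left(-7182 + 4472\right) + 15684 = -2710 + 15684 = 12974$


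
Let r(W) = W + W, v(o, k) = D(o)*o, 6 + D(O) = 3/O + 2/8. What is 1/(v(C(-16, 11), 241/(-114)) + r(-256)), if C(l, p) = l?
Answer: -1/417 ≈ -0.0023981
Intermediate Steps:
D(O) = -23/4 + 3/O (D(O) = -6 + (3/O + 2/8) = -6 + (3/O + 2*(⅛)) = -6 + (3/O + ¼) = -6 + (¼ + 3/O) = -23/4 + 3/O)
v(o, k) = o*(-23/4 + 3/o) (v(o, k) = (-23/4 + 3/o)*o = o*(-23/4 + 3/o))
r(W) = 2*W
1/(v(C(-16, 11), 241/(-114)) + r(-256)) = 1/((3 - 23/4*(-16)) + 2*(-256)) = 1/((3 + 92) - 512) = 1/(95 - 512) = 1/(-417) = -1/417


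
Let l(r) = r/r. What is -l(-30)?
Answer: -1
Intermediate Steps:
l(r) = 1
-l(-30) = -1*1 = -1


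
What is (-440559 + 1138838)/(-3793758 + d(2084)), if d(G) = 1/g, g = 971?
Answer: -678028909/3683739017 ≈ -0.18406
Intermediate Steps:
d(G) = 1/971
(-440559 + 1138838)/(-3793758 + d(2084)) = (-440559 + 1138838)/(-3793758 + 1/971) = 698279/(-3683739017/971) = 698279*(-971/3683739017) = -678028909/3683739017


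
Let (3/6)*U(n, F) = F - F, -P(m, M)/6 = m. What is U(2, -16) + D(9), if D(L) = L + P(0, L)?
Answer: 9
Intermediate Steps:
P(m, M) = -6*m
D(L) = L (D(L) = L - 6*0 = L + 0 = L)
U(n, F) = 0 (U(n, F) = 2*(F - F) = 2*0 = 0)
U(2, -16) + D(9) = 0 + 9 = 9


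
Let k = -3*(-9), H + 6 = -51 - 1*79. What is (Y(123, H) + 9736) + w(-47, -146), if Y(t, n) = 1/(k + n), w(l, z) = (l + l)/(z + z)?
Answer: 154943681/15914 ≈ 9736.3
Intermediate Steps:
H = -136 (H = -6 + (-51 - 1*79) = -6 + (-51 - 79) = -6 - 130 = -136)
k = 27
w(l, z) = l/z (w(l, z) = (2*l)/((2*z)) = (2*l)*(1/(2*z)) = l/z)
Y(t, n) = 1/(27 + n)
(Y(123, H) + 9736) + w(-47, -146) = (1/(27 - 136) + 9736) - 47/(-146) = (1/(-109) + 9736) - 47*(-1/146) = (-1/109 + 9736) + 47/146 = 1061223/109 + 47/146 = 154943681/15914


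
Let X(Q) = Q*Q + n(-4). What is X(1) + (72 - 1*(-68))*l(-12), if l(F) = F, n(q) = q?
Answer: -1683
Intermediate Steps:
X(Q) = -4 + Q² (X(Q) = Q*Q - 4 = Q² - 4 = -4 + Q²)
X(1) + (72 - 1*(-68))*l(-12) = (-4 + 1²) + (72 - 1*(-68))*(-12) = (-4 + 1) + (72 + 68)*(-12) = -3 + 140*(-12) = -3 - 1680 = -1683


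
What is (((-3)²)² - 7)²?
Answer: 5476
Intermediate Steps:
(((-3)²)² - 7)² = (9² - 7)² = (81 - 7)² = 74² = 5476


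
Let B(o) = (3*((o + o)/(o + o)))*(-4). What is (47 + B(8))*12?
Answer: 420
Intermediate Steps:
B(o) = -12 (B(o) = (3*((2*o)/((2*o))))*(-4) = (3*((2*o)*(1/(2*o))))*(-4) = (3*1)*(-4) = 3*(-4) = -12)
(47 + B(8))*12 = (47 - 12)*12 = 35*12 = 420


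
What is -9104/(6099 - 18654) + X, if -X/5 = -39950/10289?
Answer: 2601532306/129178395 ≈ 20.139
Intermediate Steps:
X = 199750/10289 (X = -(-199750)/10289 = -5*(-39950/10289) = 199750/10289 ≈ 19.414)
-9104/(6099 - 18654) + X = -9104/(6099 - 18654) + 199750/10289 = -9104/(-12555) + 199750/10289 = -9104*(-1/12555) + 199750/10289 = 9104/12555 + 199750/10289 = 2601532306/129178395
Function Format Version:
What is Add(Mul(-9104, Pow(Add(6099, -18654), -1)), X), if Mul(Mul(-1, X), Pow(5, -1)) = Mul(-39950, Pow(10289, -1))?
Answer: Rational(2601532306, 129178395) ≈ 20.139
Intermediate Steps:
X = Rational(199750, 10289) (X = Mul(-5, Mul(-39950, Pow(10289, -1))) = Mul(-5, Mul(-39950, Rational(1, 10289))) = Mul(-5, Rational(-39950, 10289)) = Rational(199750, 10289) ≈ 19.414)
Add(Mul(-9104, Pow(Add(6099, -18654), -1)), X) = Add(Mul(-9104, Pow(Add(6099, -18654), -1)), Rational(199750, 10289)) = Add(Mul(-9104, Pow(-12555, -1)), Rational(199750, 10289)) = Add(Mul(-9104, Rational(-1, 12555)), Rational(199750, 10289)) = Add(Rational(9104, 12555), Rational(199750, 10289)) = Rational(2601532306, 129178395)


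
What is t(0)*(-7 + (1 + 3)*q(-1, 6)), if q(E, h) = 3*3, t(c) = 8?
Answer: 232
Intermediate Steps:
q(E, h) = 9
t(0)*(-7 + (1 + 3)*q(-1, 6)) = 8*(-7 + (1 + 3)*9) = 8*(-7 + 4*9) = 8*(-7 + 36) = 8*29 = 232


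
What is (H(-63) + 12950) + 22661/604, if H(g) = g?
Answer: 7806409/604 ≈ 12925.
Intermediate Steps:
(H(-63) + 12950) + 22661/604 = (-63 + 12950) + 22661/604 = 12887 + 22661*(1/604) = 12887 + 22661/604 = 7806409/604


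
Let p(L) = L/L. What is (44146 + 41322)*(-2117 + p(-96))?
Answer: -180850288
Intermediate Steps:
p(L) = 1
(44146 + 41322)*(-2117 + p(-96)) = (44146 + 41322)*(-2117 + 1) = 85468*(-2116) = -180850288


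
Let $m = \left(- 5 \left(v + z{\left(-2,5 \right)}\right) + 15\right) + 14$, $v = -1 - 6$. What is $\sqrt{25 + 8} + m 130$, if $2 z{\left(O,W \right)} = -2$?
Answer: $8970 + \sqrt{33} \approx 8975.8$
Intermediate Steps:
$z{\left(O,W \right)} = -1$ ($z{\left(O,W \right)} = \frac{1}{2} \left(-2\right) = -1$)
$v = -7$ ($v = -1 - 6 = -7$)
$m = 69$ ($m = \left(- 5 \left(-7 - 1\right) + 15\right) + 14 = \left(\left(-5\right) \left(-8\right) + 15\right) + 14 = \left(40 + 15\right) + 14 = 55 + 14 = 69$)
$\sqrt{25 + 8} + m 130 = \sqrt{25 + 8} + 69 \cdot 130 = \sqrt{33} + 8970 = 8970 + \sqrt{33}$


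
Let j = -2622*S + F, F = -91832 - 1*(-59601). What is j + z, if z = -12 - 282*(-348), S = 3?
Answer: 58027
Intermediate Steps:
F = -32231 (F = -91832 + 59601 = -32231)
j = -40097 (j = -2622*3 - 32231 = -7866 - 32231 = -40097)
z = 98124 (z = -12 + 98136 = 98124)
j + z = -40097 + 98124 = 58027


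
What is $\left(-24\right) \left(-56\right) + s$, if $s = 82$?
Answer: $1426$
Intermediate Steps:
$\left(-24\right) \left(-56\right) + s = \left(-24\right) \left(-56\right) + 82 = 1344 + 82 = 1426$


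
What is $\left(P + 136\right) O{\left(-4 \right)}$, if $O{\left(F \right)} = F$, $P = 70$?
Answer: $-824$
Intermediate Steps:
$\left(P + 136\right) O{\left(-4 \right)} = \left(70 + 136\right) \left(-4\right) = 206 \left(-4\right) = -824$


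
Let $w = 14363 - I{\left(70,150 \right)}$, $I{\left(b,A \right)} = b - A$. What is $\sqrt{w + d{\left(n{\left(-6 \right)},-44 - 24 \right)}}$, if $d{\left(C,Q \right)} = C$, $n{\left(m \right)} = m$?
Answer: $\sqrt{14437} \approx 120.15$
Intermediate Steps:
$w = 14443$ ($w = 14363 - \left(70 - 150\right) = 14363 - -80 = 14363 + 80 = 14443$)
$\sqrt{w + d{\left(n{\left(-6 \right)},-44 - 24 \right)}} = \sqrt{14443 - 6} = \sqrt{14437}$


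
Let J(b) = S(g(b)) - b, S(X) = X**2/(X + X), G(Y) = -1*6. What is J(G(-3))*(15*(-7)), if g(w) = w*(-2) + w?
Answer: -945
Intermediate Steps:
g(w) = -w (g(w) = -2*w + w = -w)
G(Y) = -6
S(X) = X/2 (S(X) = X**2/((2*X)) = (1/(2*X))*X**2 = X/2)
J(b) = -3*b/2 (J(b) = (-b)/2 - b = -b/2 - b = -3*b/2)
J(G(-3))*(15*(-7)) = (-3/2*(-6))*(15*(-7)) = 9*(-105) = -945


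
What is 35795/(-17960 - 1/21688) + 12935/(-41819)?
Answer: -37503403726975/16289189718939 ≈ -2.3023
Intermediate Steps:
35795/(-17960 - 1/21688) + 12935/(-41819) = 35795/(-17960 - 1*1/21688) + 12935*(-1/41819) = 35795/(-17960 - 1/21688) - 12935/41819 = 35795/(-389516481/21688) - 12935/41819 = 35795*(-21688/389516481) - 12935/41819 = -776321960/389516481 - 12935/41819 = -37503403726975/16289189718939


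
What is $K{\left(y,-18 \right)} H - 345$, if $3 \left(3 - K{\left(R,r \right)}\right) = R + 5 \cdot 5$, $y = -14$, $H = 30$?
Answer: $-365$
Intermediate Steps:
$K{\left(R,r \right)} = - \frac{16}{3} - \frac{R}{3}$ ($K{\left(R,r \right)} = 3 - \frac{R + 5 \cdot 5}{3} = 3 - \frac{R + 25}{3} = 3 - \frac{25 + R}{3} = 3 - \left(\frac{25}{3} + \frac{R}{3}\right) = - \frac{16}{3} - \frac{R}{3}$)
$K{\left(y,-18 \right)} H - 345 = \left(- \frac{16}{3} - - \frac{14}{3}\right) 30 - 345 = \left(- \frac{16}{3} + \frac{14}{3}\right) 30 - 345 = \left(- \frac{2}{3}\right) 30 - 345 = -20 - 345 = -365$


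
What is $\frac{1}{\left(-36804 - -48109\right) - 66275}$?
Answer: $- \frac{1}{54970} \approx -1.8192 \cdot 10^{-5}$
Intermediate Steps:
$\frac{1}{\left(-36804 - -48109\right) - 66275} = \frac{1}{\left(-36804 + 48109\right) - 66275} = \frac{1}{11305 - 66275} = \frac{1}{-54970} = - \frac{1}{54970}$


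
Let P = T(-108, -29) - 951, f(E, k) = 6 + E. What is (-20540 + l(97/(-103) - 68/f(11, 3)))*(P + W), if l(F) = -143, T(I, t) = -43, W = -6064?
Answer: 145980614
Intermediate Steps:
P = -994 (P = -43 - 951 = -994)
(-20540 + l(97/(-103) - 68/f(11, 3)))*(P + W) = (-20540 - 143)*(-994 - 6064) = -20683*(-7058) = 145980614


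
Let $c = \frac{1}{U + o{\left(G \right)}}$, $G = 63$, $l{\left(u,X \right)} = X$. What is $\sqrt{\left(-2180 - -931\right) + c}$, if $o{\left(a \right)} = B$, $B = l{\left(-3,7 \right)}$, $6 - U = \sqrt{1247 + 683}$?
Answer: $\frac{\sqrt{16236 - 1249 \sqrt{1930}}}{\sqrt{-13 + \sqrt{1930}}} \approx 35.342 i$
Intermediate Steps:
$U = 6 - \sqrt{1930}$ ($U = 6 - \sqrt{1247 + 683} = 6 - \sqrt{1930} \approx -37.932$)
$B = 7$
$o{\left(a \right)} = 7$
$c = \frac{1}{13 - \sqrt{1930}}$ ($c = \frac{1}{\left(6 - \sqrt{1930}\right) + 7} = \frac{1}{13 - \sqrt{1930}} \approx -0.032329$)
$\sqrt{\left(-2180 - -931\right) + c} = \sqrt{\left(-2180 - -931\right) - \left(\frac{13}{1761} + \frac{\sqrt{1930}}{1761}\right)} = \sqrt{\left(-2180 + 931\right) - \left(\frac{13}{1761} + \frac{\sqrt{1930}}{1761}\right)} = \sqrt{-1249 - \left(\frac{13}{1761} + \frac{\sqrt{1930}}{1761}\right)} = \sqrt{- \frac{2199502}{1761} - \frac{\sqrt{1930}}{1761}}$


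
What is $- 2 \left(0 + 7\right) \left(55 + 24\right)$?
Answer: $-1106$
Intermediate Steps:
$- 2 \left(0 + 7\right) \left(55 + 24\right) = \left(-2\right) 7 \cdot 79 = \left(-14\right) 79 = -1106$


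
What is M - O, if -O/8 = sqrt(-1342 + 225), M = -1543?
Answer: -1543 + 8*I*sqrt(1117) ≈ -1543.0 + 267.37*I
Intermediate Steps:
O = -8*I*sqrt(1117) (O = -8*sqrt(-1342 + 225) = -8*I*sqrt(1117) ≈ -267.37*I)
M - O = -1543 - (-8)*I*sqrt(1117) = -1543 + 8*I*sqrt(1117)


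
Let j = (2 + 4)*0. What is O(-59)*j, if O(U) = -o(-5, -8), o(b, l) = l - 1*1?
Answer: 0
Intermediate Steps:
o(b, l) = -1 + l (o(b, l) = l - 1 = -1 + l)
O(U) = 9 (O(U) = -(-1 - 8) = -1*(-9) = 9)
j = 0 (j = 6*0 = 0)
O(-59)*j = 9*0 = 0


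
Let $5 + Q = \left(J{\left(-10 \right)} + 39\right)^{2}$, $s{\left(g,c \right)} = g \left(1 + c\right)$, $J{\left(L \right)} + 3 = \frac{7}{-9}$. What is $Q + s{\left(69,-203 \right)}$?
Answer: $- \frac{1028894}{81} \approx -12702.0$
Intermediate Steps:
$J{\left(L \right)} = - \frac{34}{9}$ ($J{\left(L \right)} = -3 + \frac{7}{-9} = -3 + 7 \left(- \frac{1}{9}\right) = -3 - \frac{7}{9} = - \frac{34}{9}$)
$Q = \frac{100084}{81}$ ($Q = -5 + \left(- \frac{34}{9} + 39\right)^{2} = -5 + \left(\frac{317}{9}\right)^{2} = -5 + \frac{100489}{81} = \frac{100084}{81} \approx 1235.6$)
$Q + s{\left(69,-203 \right)} = \frac{100084}{81} + 69 \left(1 - 203\right) = \frac{100084}{81} + 69 \left(-202\right) = \frac{100084}{81} - 13938 = - \frac{1028894}{81}$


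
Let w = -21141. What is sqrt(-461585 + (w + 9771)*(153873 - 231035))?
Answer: sqrt(876870355) ≈ 29612.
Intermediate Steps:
sqrt(-461585 + (w + 9771)*(153873 - 231035)) = sqrt(-461585 + (-21141 + 9771)*(153873 - 231035)) = sqrt(-461585 - 11370*(-77162)) = sqrt(-461585 + 877331940) = sqrt(876870355)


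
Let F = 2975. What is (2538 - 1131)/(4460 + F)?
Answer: 1407/7435 ≈ 0.18924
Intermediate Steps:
(2538 - 1131)/(4460 + F) = (2538 - 1131)/(4460 + 2975) = 1407/7435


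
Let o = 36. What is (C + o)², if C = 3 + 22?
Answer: 3721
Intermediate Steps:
C = 25
(C + o)² = (25 + 36)² = 61² = 3721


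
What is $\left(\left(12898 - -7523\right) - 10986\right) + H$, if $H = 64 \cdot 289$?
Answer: $27931$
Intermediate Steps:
$H = 18496$
$\left(\left(12898 - -7523\right) - 10986\right) + H = \left(\left(12898 - -7523\right) - 10986\right) + 18496 = \left(\left(12898 + 7523\right) - 10986\right) + 18496 = \left(20421 - 10986\right) + 18496 = 9435 + 18496 = 27931$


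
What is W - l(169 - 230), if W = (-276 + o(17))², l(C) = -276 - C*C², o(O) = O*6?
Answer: -196429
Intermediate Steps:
o(O) = 6*O
l(C) = -276 - C³
W = 30276 (W = (-276 + 6*17)² = (-276 + 102)² = (-174)² = 30276)
W - l(169 - 230) = 30276 - (-276 - (169 - 230)³) = 30276 - (-276 - 1*(-61)³) = 30276 - (-276 - 1*(-226981)) = 30276 - (-276 + 226981) = 30276 - 1*226705 = 30276 - 226705 = -196429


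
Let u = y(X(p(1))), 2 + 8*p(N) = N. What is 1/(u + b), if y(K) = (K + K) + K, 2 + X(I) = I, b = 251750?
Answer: 8/2013949 ≈ 3.9723e-6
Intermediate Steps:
p(N) = -1/4 + N/8
X(I) = -2 + I
y(K) = 3*K (y(K) = 2*K + K = 3*K)
u = -51/8 (u = 3*(-2 + (-1/4 + (1/8)*1)) = 3*(-2 + (-1/4 + 1/8)) = 3*(-2 - 1/8) = 3*(-17/8) = -51/8 ≈ -6.3750)
1/(u + b) = 1/(-51/8 + 251750) = 1/(2013949/8) = 8/2013949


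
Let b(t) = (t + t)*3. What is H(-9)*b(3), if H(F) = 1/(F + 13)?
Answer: 9/2 ≈ 4.5000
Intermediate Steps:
H(F) = 1/(13 + F)
b(t) = 6*t (b(t) = (2*t)*3 = 6*t)
H(-9)*b(3) = (6*3)/(13 - 9) = 18/4 = (¼)*18 = 9/2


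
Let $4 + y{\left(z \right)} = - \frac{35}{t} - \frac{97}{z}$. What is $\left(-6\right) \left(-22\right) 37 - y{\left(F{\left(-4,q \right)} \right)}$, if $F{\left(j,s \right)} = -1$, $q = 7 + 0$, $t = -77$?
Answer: $\frac{52696}{11} \approx 4790.5$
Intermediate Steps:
$q = 7$
$y{\left(z \right)} = - \frac{39}{11} - \frac{97}{z}$ ($y{\left(z \right)} = -4 - \left(- \frac{5}{11} + \frac{97}{z}\right) = -4 + \left(\frac{5}{11} - \frac{97}{z}\right) = - \frac{39}{11} - \frac{97}{z}$)
$\left(-6\right) \left(-22\right) 37 - y{\left(F{\left(-4,q \right)} \right)} = \left(-6\right) \left(-22\right) 37 - \left(- \frac{39}{11} - \frac{97}{-1}\right) = 132 \cdot 37 - \left(- \frac{39}{11} - -97\right) = 4884 - \left(- \frac{39}{11} + 97\right) = 4884 - \frac{1028}{11} = \frac{52696}{11}$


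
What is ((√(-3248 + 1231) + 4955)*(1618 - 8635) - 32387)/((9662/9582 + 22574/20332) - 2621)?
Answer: 28729214386548/2161922357 + 341765132202*I*√2017/127553419063 ≈ 13289.0 + 120.33*I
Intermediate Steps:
((√(-3248 + 1231) + 4955)*(1618 - 8635) - 32387)/((9662/9582 + 22574/20332) - 2621) = ((√(-2017) + 4955)*(-7017) - 32387)/((9662*(1/9582) + 22574*(1/20332)) - 2621) = ((I*√2017 + 4955)*(-7017) - 32387)/((4831/4791 + 11287/10166) - 2621) = ((4955 + I*√2017)*(-7017) - 32387)/(103187963/48705306 - 2621) = ((-34769235 - 7017*I*√2017) - 32387)/(-127553419063/48705306) = (-34801622 - 7017*I*√2017)*(-48705306/127553419063) = 28729214386548/2161922357 + 341765132202*I*√2017/127553419063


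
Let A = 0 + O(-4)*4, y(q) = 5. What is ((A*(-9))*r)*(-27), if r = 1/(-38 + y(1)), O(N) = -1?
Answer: 324/11 ≈ 29.455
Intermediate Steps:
A = -4 (A = 0 - 1*4 = 0 - 4 = -4)
r = -1/33 (r = 1/(-38 + 5) = 1/(-33) = -1/33 ≈ -0.030303)
((A*(-9))*r)*(-27) = (-4*(-9)*(-1/33))*(-27) = (36*(-1/33))*(-27) = -12/11*(-27) = 324/11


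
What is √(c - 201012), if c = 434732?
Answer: 2*√58430 ≈ 483.45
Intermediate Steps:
√(c - 201012) = √(434732 - 201012) = √233720 = 2*√58430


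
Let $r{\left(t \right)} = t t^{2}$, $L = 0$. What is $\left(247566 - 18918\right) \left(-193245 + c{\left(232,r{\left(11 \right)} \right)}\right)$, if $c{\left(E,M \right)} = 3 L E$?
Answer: $-44185082760$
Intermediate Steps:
$r{\left(t \right)} = t^{3}$
$c{\left(E,M \right)} = 0$ ($c{\left(E,M \right)} = 3 \cdot 0 E = 0 E = 0$)
$\left(247566 - 18918\right) \left(-193245 + c{\left(232,r{\left(11 \right)} \right)}\right) = \left(247566 - 18918\right) \left(-193245 + 0\right) = 228648 \left(-193245\right) = -44185082760$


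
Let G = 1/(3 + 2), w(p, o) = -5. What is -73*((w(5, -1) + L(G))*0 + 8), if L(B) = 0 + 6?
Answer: -584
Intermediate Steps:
G = ⅕ (G = 1/5 = ⅕ ≈ 0.20000)
L(B) = 6
-73*((w(5, -1) + L(G))*0 + 8) = -73*((-5 + 6)*0 + 8) = -73*(1*0 + 8) = -73*(0 + 8) = -73*8 = -584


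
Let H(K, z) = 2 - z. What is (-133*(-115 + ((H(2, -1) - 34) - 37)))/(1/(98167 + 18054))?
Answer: 2828702919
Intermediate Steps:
(-133*(-115 + ((H(2, -1) - 34) - 37)))/(1/(98167 + 18054)) = (-133*(-115 + (((2 - 1*(-1)) - 34) - 37)))/(1/(98167 + 18054)) = (-133*(-115 + (((2 + 1) - 34) - 37)))/(1/116221) = (-133*(-115 + ((3 - 34) - 37)))/(1/116221) = -133*(-115 + (-31 - 37))*116221 = -133*(-115 - 68)*116221 = -133*(-183)*116221 = 24339*116221 = 2828702919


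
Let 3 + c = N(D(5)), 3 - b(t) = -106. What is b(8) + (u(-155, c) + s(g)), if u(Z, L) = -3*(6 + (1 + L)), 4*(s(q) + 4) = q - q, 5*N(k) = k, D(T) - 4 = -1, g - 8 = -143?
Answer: 456/5 ≈ 91.200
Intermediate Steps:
g = -135 (g = 8 - 143 = -135)
D(T) = 3 (D(T) = 4 - 1 = 3)
b(t) = 109 (b(t) = 3 - 1*(-106) = 3 + 106 = 109)
N(k) = k/5
s(q) = -4 (s(q) = -4 + (q - q)/4 = -4 + (¼)*0 = -4 + 0 = -4)
c = -12/5 (c = -3 + (⅕)*3 = -3 + ⅗ = -12/5 ≈ -2.4000)
u(Z, L) = -21 - 3*L (u(Z, L) = -3*(7 + L) = -21 - 3*L)
b(8) + (u(-155, c) + s(g)) = 109 + ((-21 - 3*(-12/5)) - 4) = 109 + ((-21 + 36/5) - 4) = 109 + (-69/5 - 4) = 109 - 89/5 = 456/5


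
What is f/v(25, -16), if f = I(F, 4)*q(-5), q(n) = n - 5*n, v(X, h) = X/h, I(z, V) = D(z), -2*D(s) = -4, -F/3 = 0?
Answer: -128/5 ≈ -25.600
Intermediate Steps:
F = 0 (F = -3*0 = 0)
D(s) = 2 (D(s) = -1/2*(-4) = 2)
I(z, V) = 2
q(n) = -4*n
f = 40 (f = 2*(-4*(-5)) = 2*20 = 40)
f/v(25, -16) = 40/((25/(-16))) = 40/((25*(-1/16))) = 40/(-25/16) = 40*(-16/25) = -128/5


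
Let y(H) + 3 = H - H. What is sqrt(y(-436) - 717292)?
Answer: I*sqrt(717295) ≈ 846.93*I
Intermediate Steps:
y(H) = -3 (y(H) = -3 + (H - H) = -3 + 0 = -3)
sqrt(y(-436) - 717292) = sqrt(-3 - 717292) = sqrt(-717295) = I*sqrt(717295)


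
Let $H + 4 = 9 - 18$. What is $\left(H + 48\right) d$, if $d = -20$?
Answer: $-700$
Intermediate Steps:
$H = -13$ ($H = -4 + \left(9 - 18\right) = -4 - 9 = -13$)
$\left(H + 48\right) d = \left(-13 + 48\right) \left(-20\right) = 35 \left(-20\right) = -700$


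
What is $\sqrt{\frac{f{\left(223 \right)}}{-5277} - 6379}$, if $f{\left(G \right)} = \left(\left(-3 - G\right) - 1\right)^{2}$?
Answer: $\frac{2 i \sqrt{44476550706}}{5277} \approx 79.93 i$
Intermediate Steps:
$f{\left(G \right)} = \left(-4 - G\right)^{2}$
$\sqrt{\frac{f{\left(223 \right)}}{-5277} - 6379} = \sqrt{\frac{\left(4 + 223\right)^{2}}{-5277} - 6379} = \sqrt{227^{2} \left(- \frac{1}{5277}\right) + \left(-24760 + 18381\right)} = \sqrt{51529 \left(- \frac{1}{5277}\right) - 6379} = \sqrt{- \frac{51529}{5277} - 6379} = \sqrt{- \frac{33713512}{5277}} = \frac{2 i \sqrt{44476550706}}{5277}$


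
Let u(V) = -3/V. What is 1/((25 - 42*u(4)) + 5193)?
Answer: 2/10499 ≈ 0.00019049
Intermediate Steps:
1/((25 - 42*u(4)) + 5193) = 1/((25 - (-126)/4) + 5193) = 1/((25 - 42*(-3/4)) + 5193) = 1/((25 + 63/2) + 5193) = 1/(113/2 + 5193) = 1/(10499/2) = 2/10499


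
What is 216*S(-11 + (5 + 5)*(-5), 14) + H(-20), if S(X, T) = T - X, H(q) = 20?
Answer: 16220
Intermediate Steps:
216*S(-11 + (5 + 5)*(-5), 14) + H(-20) = 216*(14 - (-11 + (5 + 5)*(-5))) + 20 = 216*(14 - (-11 + 10*(-5))) + 20 = 216*(14 - (-11 - 50)) + 20 = 216*(14 - 1*(-61)) + 20 = 216*(14 + 61) + 20 = 216*75 + 20 = 16200 + 20 = 16220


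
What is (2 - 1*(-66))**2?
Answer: 4624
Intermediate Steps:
(2 - 1*(-66))**2 = (2 + 66)**2 = 68**2 = 4624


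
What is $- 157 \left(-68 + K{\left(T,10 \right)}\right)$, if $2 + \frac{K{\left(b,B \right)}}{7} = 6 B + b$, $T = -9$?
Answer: $-43175$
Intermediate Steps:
$K{\left(b,B \right)} = -14 + 7 b + 42 B$ ($K{\left(b,B \right)} = -14 + 7 \left(6 B + b\right) = -14 + 7 \left(b + 6 B\right) = -14 + \left(7 b + 42 B\right) = -14 + 7 b + 42 B$)
$- 157 \left(-68 + K{\left(T,10 \right)}\right) = - 157 \left(-68 + \left(-14 + 7 \left(-9\right) + 42 \cdot 10\right)\right) = - 157 \left(-68 - -343\right) = - 157 \left(-68 + 343\right) = \left(-157\right) 275 = -43175$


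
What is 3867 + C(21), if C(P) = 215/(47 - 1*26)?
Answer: 81422/21 ≈ 3877.2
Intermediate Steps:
C(P) = 215/21 (C(P) = 215/(47 - 26) = 215/21)
3867 + C(21) = 3867 + 215/21 = 81422/21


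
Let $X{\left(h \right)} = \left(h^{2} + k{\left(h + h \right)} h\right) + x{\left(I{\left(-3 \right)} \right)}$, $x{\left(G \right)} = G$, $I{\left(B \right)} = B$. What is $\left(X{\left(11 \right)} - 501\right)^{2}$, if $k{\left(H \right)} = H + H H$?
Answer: $26863489$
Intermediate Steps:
$k{\left(H \right)} = H + H^{2}$
$X{\left(h \right)} = -3 + h^{2} + 2 h^{2} \left(1 + 2 h\right)$ ($X{\left(h \right)} = \left(h^{2} + \left(h + h\right) \left(1 + \left(h + h\right)\right) h\right) - 3 = \left(h^{2} + 2 h \left(1 + 2 h\right) h\right) - 3 = \left(h^{2} + 2 h^{2} \left(1 + 2 h\right)\right) - 3 = -3 + h^{2} + 2 h^{2} \left(1 + 2 h\right)$)
$\left(X{\left(11 \right)} - 501\right)^{2} = \left(\left(-3 + 3 \cdot 11^{2} + 4 \cdot 11^{3}\right) - 501\right)^{2} = \left(\left(-3 + 3 \cdot 121 + 4 \cdot 1331\right) - 501\right)^{2} = \left(\left(-3 + 363 + 5324\right) - 501\right)^{2} = \left(5684 - 501\right)^{2} = 5183^{2} = 26863489$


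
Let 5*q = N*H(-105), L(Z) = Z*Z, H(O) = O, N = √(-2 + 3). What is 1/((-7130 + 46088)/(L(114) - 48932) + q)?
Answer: -17968/396807 ≈ -0.045281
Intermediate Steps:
N = 1 (N = √1 = 1)
L(Z) = Z²
q = -21 (q = (1*(-105))/5 = (⅕)*(-105) = -21)
1/((-7130 + 46088)/(L(114) - 48932) + q) = 1/((-7130 + 46088)/(114² - 48932) - 21) = 1/(38958/(12996 - 48932) - 21) = 1/(38958/(-35936) - 21) = 1/(38958*(-1/35936) - 21) = 1/(-19479/17968 - 21) = 1/(-396807/17968) = -17968/396807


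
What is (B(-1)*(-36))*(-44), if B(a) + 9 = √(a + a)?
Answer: -14256 + 1584*I*√2 ≈ -14256.0 + 2240.1*I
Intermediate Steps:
B(a) = -9 + √2*√a (B(a) = -9 + √(a + a) = -9 + √(2*a) = -9 + √2*√a)
(B(-1)*(-36))*(-44) = ((-9 + √2*√(-1))*(-36))*(-44) = ((-9 + √2*I)*(-36))*(-44) = ((-9 + I*√2)*(-36))*(-44) = (324 - 36*I*√2)*(-44) = -14256 + 1584*I*√2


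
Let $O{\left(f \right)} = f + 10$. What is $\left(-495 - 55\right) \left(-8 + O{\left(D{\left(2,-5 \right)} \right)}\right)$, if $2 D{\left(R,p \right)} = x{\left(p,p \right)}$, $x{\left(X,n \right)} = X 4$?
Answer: $4400$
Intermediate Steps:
$x{\left(X,n \right)} = 4 X$
$D{\left(R,p \right)} = 2 p$ ($D{\left(R,p \right)} = \frac{4 p}{2} = 2 p$)
$O{\left(f \right)} = 10 + f$
$\left(-495 - 55\right) \left(-8 + O{\left(D{\left(2,-5 \right)} \right)}\right) = \left(-495 - 55\right) \left(-8 + \left(10 + 2 \left(-5\right)\right)\right) = - 550 \left(-8 + \left(10 - 10\right)\right) = - 550 \left(-8 + 0\right) = \left(-550\right) \left(-8\right) = 4400$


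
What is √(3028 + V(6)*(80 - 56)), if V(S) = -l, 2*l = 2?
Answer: 2*√751 ≈ 54.809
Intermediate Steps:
l = 1 (l = (½)*2 = 1)
V(S) = -1 (V(S) = -1*1 = -1)
√(3028 + V(6)*(80 - 56)) = √(3028 - (80 - 56)) = √(3028 - 1*24) = √(3028 - 24) = √3004 = 2*√751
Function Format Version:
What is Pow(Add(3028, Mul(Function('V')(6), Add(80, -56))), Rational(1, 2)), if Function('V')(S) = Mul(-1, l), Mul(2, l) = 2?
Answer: Mul(2, Pow(751, Rational(1, 2))) ≈ 54.809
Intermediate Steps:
l = 1 (l = Mul(Rational(1, 2), 2) = 1)
Function('V')(S) = -1 (Function('V')(S) = Mul(-1, 1) = -1)
Pow(Add(3028, Mul(Function('V')(6), Add(80, -56))), Rational(1, 2)) = Pow(Add(3028, Mul(-1, Add(80, -56))), Rational(1, 2)) = Pow(Add(3028, Mul(-1, 24)), Rational(1, 2)) = Pow(Add(3028, -24), Rational(1, 2)) = Pow(3004, Rational(1, 2)) = Mul(2, Pow(751, Rational(1, 2)))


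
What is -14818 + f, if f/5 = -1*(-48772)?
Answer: 229042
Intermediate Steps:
f = 243860 (f = 5*(-1*(-48772)) = 5*48772 = 243860)
-14818 + f = -14818 + 243860 = 229042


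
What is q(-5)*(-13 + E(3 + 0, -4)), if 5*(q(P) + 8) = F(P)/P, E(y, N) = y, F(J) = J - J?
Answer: 80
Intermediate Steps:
F(J) = 0
q(P) = -8 (q(P) = -8 + (0/P)/5 = -8 + (⅕)*0 = -8 + 0 = -8)
q(-5)*(-13 + E(3 + 0, -4)) = -8*(-13 + (3 + 0)) = -8*(-13 + 3) = -8*(-10) = 80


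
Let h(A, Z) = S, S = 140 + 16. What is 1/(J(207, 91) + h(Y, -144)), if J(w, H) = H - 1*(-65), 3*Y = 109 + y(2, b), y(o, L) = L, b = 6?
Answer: 1/312 ≈ 0.0032051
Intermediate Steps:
Y = 115/3 (Y = (109 + 6)/3 = (1/3)*115 = 115/3 ≈ 38.333)
J(w, H) = 65 + H (J(w, H) = H + 65 = 65 + H)
S = 156
h(A, Z) = 156
1/(J(207, 91) + h(Y, -144)) = 1/((65 + 91) + 156) = 1/(156 + 156) = 1/312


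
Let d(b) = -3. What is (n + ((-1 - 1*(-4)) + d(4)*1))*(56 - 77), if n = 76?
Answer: -1596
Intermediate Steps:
(n + ((-1 - 1*(-4)) + d(4)*1))*(56 - 77) = (76 + ((-1 - 1*(-4)) - 3*1))*(56 - 77) = (76 + ((-1 + 4) - 3))*(-21) = (76 + (3 - 3))*(-21) = (76 + 0)*(-21) = 76*(-21) = -1596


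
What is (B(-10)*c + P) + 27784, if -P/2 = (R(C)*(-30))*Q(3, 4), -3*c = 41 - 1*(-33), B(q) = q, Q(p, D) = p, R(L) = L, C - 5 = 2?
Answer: 87872/3 ≈ 29291.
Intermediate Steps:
C = 7 (C = 5 + 2 = 7)
c = -74/3 (c = -(41 - 1*(-33))/3 = -(41 + 33)/3 = -⅓*74 = -74/3 ≈ -24.667)
P = 1260 (P = -2*7*(-30)*3 = -(-420)*3 = -2*(-630) = 1260)
(B(-10)*c + P) + 27784 = (-10*(-74/3) + 1260) + 27784 = (740/3 + 1260) + 27784 = 4520/3 + 27784 = 87872/3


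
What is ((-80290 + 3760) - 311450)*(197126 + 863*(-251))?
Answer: 7560566260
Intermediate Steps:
((-80290 + 3760) - 311450)*(197126 + 863*(-251)) = (-76530 - 311450)*(197126 - 216613) = -387980*(-19487) = 7560566260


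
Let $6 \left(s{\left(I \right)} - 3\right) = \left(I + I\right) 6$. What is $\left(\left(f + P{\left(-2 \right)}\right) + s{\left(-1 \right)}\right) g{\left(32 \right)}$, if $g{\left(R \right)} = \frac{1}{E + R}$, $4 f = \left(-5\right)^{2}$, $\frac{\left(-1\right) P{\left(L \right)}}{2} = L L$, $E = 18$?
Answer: $- \frac{3}{200} \approx -0.015$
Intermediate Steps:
$s{\left(I \right)} = 3 + 2 I$ ($s{\left(I \right)} = 3 + \frac{\left(I + I\right) 6}{6} = 3 + \frac{2 I 6}{6} = 3 + \frac{12 I}{6} = 3 + 2 I$)
$P{\left(L \right)} = - 2 L^{2}$ ($P{\left(L \right)} = - 2 L L = - 2 L^{2}$)
$f = \frac{25}{4}$ ($f = \frac{\left(-5\right)^{2}}{4} = \frac{1}{4} \cdot 25 = \frac{25}{4} \approx 6.25$)
$g{\left(R \right)} = \frac{1}{18 + R}$
$\left(\left(f + P{\left(-2 \right)}\right) + s{\left(-1 \right)}\right) g{\left(32 \right)} = \frac{\left(\frac{25}{4} - 2 \left(-2\right)^{2}\right) + \left(3 + 2 \left(-1\right)\right)}{18 + 32} = \frac{\left(\frac{25}{4} - 8\right) + \left(3 - 2\right)}{50} = \left(\left(\frac{25}{4} - 8\right) + 1\right) \frac{1}{50} = \left(- \frac{7}{4} + 1\right) \frac{1}{50} = \left(- \frac{3}{4}\right) \frac{1}{50} = - \frac{3}{200}$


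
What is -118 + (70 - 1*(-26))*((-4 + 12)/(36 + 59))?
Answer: -10442/95 ≈ -109.92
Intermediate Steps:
-118 + (70 - 1*(-26))*((-4 + 12)/(36 + 59)) = -118 + (70 + 26)*(8/95) = -118 + 96*(8*(1/95)) = -118 + 96*(8/95) = -118 + 768/95 = -10442/95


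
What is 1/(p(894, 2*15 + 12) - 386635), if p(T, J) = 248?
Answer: -1/386387 ≈ -2.5881e-6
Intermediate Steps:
1/(p(894, 2*15 + 12) - 386635) = 1/(248 - 386635) = 1/(-386387) = -1/386387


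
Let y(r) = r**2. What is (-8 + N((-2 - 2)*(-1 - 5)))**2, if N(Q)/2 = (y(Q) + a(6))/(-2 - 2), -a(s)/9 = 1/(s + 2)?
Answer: 22344529/256 ≈ 87283.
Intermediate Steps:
a(s) = -9/(2 + s) (a(s) = -9/(s + 2) = -9/(2 + s))
N(Q) = 9/16 - Q**2/2 (N(Q) = 2*((Q**2 - 9/(2 + 6))/(-2 - 2)) = 2*((Q**2 - 9/8)/(-4)) = 2*((Q**2 - 9*1/8)*(-1/4)) = 2*((Q**2 - 9/8)*(-1/4)) = 2*((-9/8 + Q**2)*(-1/4)) = 2*(9/32 - Q**2/4) = 9/16 - Q**2/2)
(-8 + N((-2 - 2)*(-1 - 5)))**2 = (-8 + (9/16 - (-1 - 5)**2*(-2 - 2)**2/2))**2 = (-8 + (9/16 - (-4*(-6))**2/2))**2 = (-8 + (9/16 - 1/2*24**2))**2 = (-8 + (9/16 - 1/2*576))**2 = (-8 + (9/16 - 288))**2 = (-8 - 4599/16)**2 = (-4727/16)**2 = 22344529/256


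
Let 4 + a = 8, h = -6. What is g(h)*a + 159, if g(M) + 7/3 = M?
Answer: 377/3 ≈ 125.67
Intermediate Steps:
a = 4 (a = -4 + 8 = 4)
g(M) = -7/3 + M
g(h)*a + 159 = (-7/3 - 6)*4 + 159 = -25/3*4 + 159 = -100/3 + 159 = 377/3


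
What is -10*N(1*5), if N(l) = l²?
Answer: -250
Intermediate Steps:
-10*N(1*5) = -10*(1*5)² = -10*5² = -10*25 = -250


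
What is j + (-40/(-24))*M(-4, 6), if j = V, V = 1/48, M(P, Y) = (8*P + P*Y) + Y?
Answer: -1333/16 ≈ -83.313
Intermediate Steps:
M(P, Y) = Y + 8*P + P*Y
V = 1/48 ≈ 0.020833
j = 1/48 ≈ 0.020833
j + (-40/(-24))*M(-4, 6) = 1/48 + (-40/(-24))*(6 + 8*(-4) - 4*6) = 1/48 + (-40*(-1/24))*(6 - 32 - 24) = 1/48 + (5/3)*(-50) = 1/48 - 250/3 = -1333/16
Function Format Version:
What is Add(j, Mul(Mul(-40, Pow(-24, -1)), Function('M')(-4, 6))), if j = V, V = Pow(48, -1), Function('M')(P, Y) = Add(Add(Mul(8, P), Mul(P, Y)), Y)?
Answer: Rational(-1333, 16) ≈ -83.313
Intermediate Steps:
Function('M')(P, Y) = Add(Y, Mul(8, P), Mul(P, Y))
V = Rational(1, 48) ≈ 0.020833
j = Rational(1, 48) ≈ 0.020833
Add(j, Mul(Mul(-40, Pow(-24, -1)), Function('M')(-4, 6))) = Add(Rational(1, 48), Mul(Mul(-40, Pow(-24, -1)), Add(6, Mul(8, -4), Mul(-4, 6)))) = Add(Rational(1, 48), Mul(Mul(-40, Rational(-1, 24)), Add(6, -32, -24))) = Add(Rational(1, 48), Mul(Rational(5, 3), -50)) = Add(Rational(1, 48), Rational(-250, 3)) = Rational(-1333, 16)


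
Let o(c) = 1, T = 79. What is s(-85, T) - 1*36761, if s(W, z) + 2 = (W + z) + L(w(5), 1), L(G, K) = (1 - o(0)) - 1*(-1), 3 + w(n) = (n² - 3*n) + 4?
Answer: -36768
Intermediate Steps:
w(n) = 1 + n² - 3*n (w(n) = -3 + ((n² - 3*n) + 4) = -3 + (4 + n² - 3*n) = 1 + n² - 3*n)
L(G, K) = 1 (L(G, K) = (1 - 1*1) - 1*(-1) = (1 - 1) + 1 = 0 + 1 = 1)
s(W, z) = -1 + W + z (s(W, z) = -2 + ((W + z) + 1) = -2 + (1 + W + z) = -1 + W + z)
s(-85, T) - 1*36761 = (-1 - 85 + 79) - 1*36761 = -7 - 36761 = -36768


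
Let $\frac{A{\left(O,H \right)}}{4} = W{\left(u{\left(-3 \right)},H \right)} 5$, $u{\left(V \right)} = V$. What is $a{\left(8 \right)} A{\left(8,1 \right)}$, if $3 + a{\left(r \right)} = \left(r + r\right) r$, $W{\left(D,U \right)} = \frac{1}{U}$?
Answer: $2500$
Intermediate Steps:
$A{\left(O,H \right)} = \frac{20}{H}$ ($A{\left(O,H \right)} = 4 \frac{1}{H} 5 = 4 \frac{5}{H} = \frac{20}{H}$)
$a{\left(r \right)} = -3 + 2 r^{2}$ ($a{\left(r \right)} = -3 + \left(r + r\right) r = -3 + 2 r r = -3 + 2 r^{2}$)
$a{\left(8 \right)} A{\left(8,1 \right)} = \left(-3 + 2 \cdot 8^{2}\right) \frac{20}{1} = \left(-3 + 2 \cdot 64\right) 20 \cdot 1 = \left(-3 + 128\right) 20 = 125 \cdot 20 = 2500$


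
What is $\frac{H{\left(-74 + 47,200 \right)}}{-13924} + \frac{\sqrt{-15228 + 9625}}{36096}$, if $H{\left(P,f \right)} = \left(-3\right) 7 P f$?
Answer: $- \frac{28350}{3481} + \frac{i \sqrt{5603}}{36096} \approx -8.1442 + 0.0020737 i$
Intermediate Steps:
$H{\left(P,f \right)} = - 21 P f$
$\frac{H{\left(-74 + 47,200 \right)}}{-13924} + \frac{\sqrt{-15228 + 9625}}{36096} = \frac{\left(-21\right) \left(-74 + 47\right) 200}{-13924} + \frac{\sqrt{-15228 + 9625}}{36096} = \left(-21\right) \left(-27\right) 200 \left(- \frac{1}{13924}\right) + \sqrt{-5603} \cdot \frac{1}{36096} = 113400 \left(- \frac{1}{13924}\right) + i \sqrt{5603} \cdot \frac{1}{36096} = - \frac{28350}{3481} + \frac{i \sqrt{5603}}{36096}$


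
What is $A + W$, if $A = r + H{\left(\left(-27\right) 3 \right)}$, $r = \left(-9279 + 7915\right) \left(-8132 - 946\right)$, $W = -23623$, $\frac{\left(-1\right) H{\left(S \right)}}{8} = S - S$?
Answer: $12358769$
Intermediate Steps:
$H{\left(S \right)} = 0$ ($H{\left(S \right)} = - 8 \left(S - S\right) = \left(-8\right) 0 = 0$)
$r = 12382392$ ($r = \left(-1364\right) \left(-9078\right) = 12382392$)
$A = 12382392$ ($A = 12382392 + 0 = 12382392$)
$A + W = 12382392 - 23623 = 12358769$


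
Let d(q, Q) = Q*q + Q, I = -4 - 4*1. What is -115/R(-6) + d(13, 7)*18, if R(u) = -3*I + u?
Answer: 31637/18 ≈ 1757.6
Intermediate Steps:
I = -8 (I = -4 - 4 = -8)
R(u) = 24 + u (R(u) = -3*(-8) + u = 24 + u)
d(q, Q) = Q + Q*q
-115/R(-6) + d(13, 7)*18 = -115/(24 - 6) + (7*(1 + 13))*18 = -115/18 + (7*14)*18 = -115*1/18 + 98*18 = -115/18 + 1764 = 31637/18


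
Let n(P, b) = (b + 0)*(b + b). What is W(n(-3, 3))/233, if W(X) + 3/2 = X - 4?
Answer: 25/466 ≈ 0.053648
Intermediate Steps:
n(P, b) = 2*b² (n(P, b) = b*(2*b) = 2*b²)
W(X) = -11/2 + X (W(X) = -3/2 + (X - 4) = -3/2 + (-4 + X) = -11/2 + X)
W(n(-3, 3))/233 = (-11/2 + 2*3²)/233 = (-11/2 + 2*9)*(1/233) = (-11/2 + 18)*(1/233) = (25/2)*(1/233) = 25/466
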